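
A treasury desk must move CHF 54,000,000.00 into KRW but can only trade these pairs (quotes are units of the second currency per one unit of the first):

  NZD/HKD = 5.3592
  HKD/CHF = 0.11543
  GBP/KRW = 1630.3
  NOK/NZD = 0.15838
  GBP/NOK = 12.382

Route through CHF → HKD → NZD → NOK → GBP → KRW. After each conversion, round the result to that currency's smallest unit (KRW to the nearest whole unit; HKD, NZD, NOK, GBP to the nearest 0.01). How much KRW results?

KRW 72,569,058,658

CHF 54,000,000.00 ÷ 0.11543 = HKD 467,815,992.38
HKD 467,815,992.38 ÷ 5.3592 = NZD 87,292,131.73
NZD 87,292,131.73 ÷ 0.15838 = NOK 551,156,280.65
NOK 551,156,280.65 ÷ 12.382 = GBP 44,512,702.36
GBP 44,512,702.36 × 1630.3 = KRW 72,569,058,658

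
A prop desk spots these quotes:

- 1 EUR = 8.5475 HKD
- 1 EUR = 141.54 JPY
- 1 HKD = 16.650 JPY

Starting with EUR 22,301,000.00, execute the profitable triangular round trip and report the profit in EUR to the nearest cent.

Profit: EUR 122,246.63

Profitable loop is EUR → HKD → JPY → EUR:
EUR 22,301,000.00 × 8.5475 = HKD 190,617,797.50
HKD 190,617,797.50 × 16.650 = JPY 3,173,786,328
JPY 3,173,786,328 ÷ 141.54 = EUR 22,423,246.63
Profit = EUR 22,423,246.63 − EUR 22,301,000.00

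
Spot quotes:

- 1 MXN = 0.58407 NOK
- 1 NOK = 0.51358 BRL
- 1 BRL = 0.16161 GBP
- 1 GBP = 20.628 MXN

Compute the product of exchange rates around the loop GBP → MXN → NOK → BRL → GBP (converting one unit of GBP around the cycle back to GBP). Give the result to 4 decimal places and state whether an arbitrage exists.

Around GBP → MXN → NOK → BRL → GBP: 1 × 20.628 × 0.58407 × 0.51358 × 0.16161 = 0.999996
Product ≈ 1 (deviation 0.000%, within rounding noise).

1.0000 (no arbitrage)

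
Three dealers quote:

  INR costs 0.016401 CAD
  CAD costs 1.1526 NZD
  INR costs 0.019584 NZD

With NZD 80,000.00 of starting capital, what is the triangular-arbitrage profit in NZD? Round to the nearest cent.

Profit: NZD 2,878.61

Profitable loop is NZD → CAD → INR → NZD:
NZD 80,000.00 ÷ 1.1526 = CAD 69,408.29
CAD 69,408.29 ÷ 0.016401 = INR 4,231,955.02
INR 4,231,955.02 × 0.019584 = NZD 82,878.61
Profit = NZD 82,878.61 − NZD 80,000.00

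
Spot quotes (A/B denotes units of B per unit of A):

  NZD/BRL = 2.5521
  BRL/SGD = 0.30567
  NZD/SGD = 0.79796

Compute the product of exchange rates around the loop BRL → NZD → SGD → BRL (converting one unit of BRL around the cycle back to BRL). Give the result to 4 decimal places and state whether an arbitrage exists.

1.0229 (arbitrage exists)

Around BRL → NZD → SGD → BRL: 1 ÷ 2.5521 × 0.79796 ÷ 0.30567 = 1.022894
Product > 1; profitable direction is BRL → NZD → SGD → BRL.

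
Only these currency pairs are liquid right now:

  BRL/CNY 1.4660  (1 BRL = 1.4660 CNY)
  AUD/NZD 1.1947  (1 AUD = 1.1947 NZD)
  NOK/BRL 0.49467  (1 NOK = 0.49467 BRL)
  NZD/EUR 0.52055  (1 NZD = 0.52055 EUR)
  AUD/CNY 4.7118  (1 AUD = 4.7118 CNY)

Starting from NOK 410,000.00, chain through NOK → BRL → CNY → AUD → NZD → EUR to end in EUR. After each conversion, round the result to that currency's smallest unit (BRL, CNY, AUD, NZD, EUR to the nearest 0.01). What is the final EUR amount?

NOK 410,000.00 × 0.49467 = BRL 202,814.70
BRL 202,814.70 × 1.4660 = CNY 297,326.35
CNY 297,326.35 ÷ 4.7118 = AUD 63,102.50
AUD 63,102.50 × 1.1947 = NZD 75,388.56
NZD 75,388.56 × 0.52055 = EUR 39,243.51

EUR 39,243.51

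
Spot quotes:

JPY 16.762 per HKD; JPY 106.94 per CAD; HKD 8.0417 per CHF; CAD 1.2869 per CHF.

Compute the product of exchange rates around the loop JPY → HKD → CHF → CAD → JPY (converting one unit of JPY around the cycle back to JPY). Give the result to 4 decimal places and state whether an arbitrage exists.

Around JPY → HKD → CHF → CAD → JPY: 1 ÷ 16.762 ÷ 8.0417 × 1.2869 × 106.94 = 1.020966
Product > 1; profitable direction is JPY → HKD → CHF → CAD → JPY.

1.0210 (arbitrage exists)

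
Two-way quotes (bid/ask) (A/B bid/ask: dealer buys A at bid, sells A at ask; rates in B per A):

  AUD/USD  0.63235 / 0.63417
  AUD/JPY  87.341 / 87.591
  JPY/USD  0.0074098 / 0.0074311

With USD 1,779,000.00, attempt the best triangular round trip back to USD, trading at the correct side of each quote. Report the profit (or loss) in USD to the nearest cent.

Best loop USD → AUD → JPY → USD:
USD 1,779,000.00 ÷ 0.63417 (buy AUD at ask) = AUD 2,805,241.50
AUD 2,805,241.50 × 87.341 (sell AUD at bid) = JPY 245,012,598
JPY 245,012,598 × 0.0074098 (sell JPY at bid) = USD 1,815,494.35

Net profit: USD 36,494.35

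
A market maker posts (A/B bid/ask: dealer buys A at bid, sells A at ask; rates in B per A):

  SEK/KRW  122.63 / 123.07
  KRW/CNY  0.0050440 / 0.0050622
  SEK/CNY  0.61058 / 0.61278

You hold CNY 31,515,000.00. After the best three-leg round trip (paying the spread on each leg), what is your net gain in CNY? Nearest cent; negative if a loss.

Best loop CNY → SEK → KRW → CNY:
CNY 31,515,000.00 ÷ 0.61278 (buy SEK at ask) = SEK 51,429,550.57
SEK 51,429,550.57 × 122.63 (sell SEK at bid) = KRW 6,306,805,787
KRW 6,306,805,787 × 0.0050440 (sell KRW at bid) = CNY 31,811,528.39

Net profit: CNY 296,528.39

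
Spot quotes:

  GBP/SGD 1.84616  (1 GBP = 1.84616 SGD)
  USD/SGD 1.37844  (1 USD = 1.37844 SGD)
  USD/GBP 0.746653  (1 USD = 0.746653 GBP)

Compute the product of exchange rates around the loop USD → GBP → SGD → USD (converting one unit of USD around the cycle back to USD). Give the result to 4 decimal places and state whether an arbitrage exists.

1.0000 (no arbitrage)

Around USD → GBP → SGD → USD: 1 × 0.746653 × 1.84616 ÷ 1.37844 = 1.000001
Product ≈ 1 (deviation 0.000%, within rounding noise).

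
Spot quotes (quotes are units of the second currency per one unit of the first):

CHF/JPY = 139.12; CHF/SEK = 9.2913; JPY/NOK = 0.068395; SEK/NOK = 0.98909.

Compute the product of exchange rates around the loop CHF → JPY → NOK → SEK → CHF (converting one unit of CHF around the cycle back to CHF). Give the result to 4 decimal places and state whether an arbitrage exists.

Around CHF → JPY → NOK → SEK → CHF: 1 × 139.12 × 0.068395 ÷ 0.98909 ÷ 9.2913 = 1.035384
Product > 1; profitable direction is CHF → JPY → NOK → SEK → CHF.

1.0354 (arbitrage exists)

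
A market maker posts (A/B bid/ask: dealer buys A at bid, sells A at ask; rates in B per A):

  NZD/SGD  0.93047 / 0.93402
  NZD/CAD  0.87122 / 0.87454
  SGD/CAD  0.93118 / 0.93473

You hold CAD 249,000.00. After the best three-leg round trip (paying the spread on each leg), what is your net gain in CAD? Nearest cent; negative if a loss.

Net result: CAD -523.78 (no profitable arbitrage after spreads)

Best loop CAD → SGD → NZD → CAD:
CAD 249,000.00 ÷ 0.93473 (buy SGD at ask) = SGD 266,387.09
SGD 266,387.09 ÷ 0.93402 (buy NZD at ask) = NZD 285,204.90
NZD 285,204.90 × 0.87122 (sell NZD at bid) = CAD 248,476.22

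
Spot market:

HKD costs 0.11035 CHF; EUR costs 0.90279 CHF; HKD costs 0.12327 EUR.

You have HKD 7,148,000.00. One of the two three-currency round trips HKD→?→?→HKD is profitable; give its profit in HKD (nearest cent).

Profitable loop is HKD → EUR → CHF → HKD:
HKD 7,148,000.00 × 0.12327 = EUR 881,133.96
EUR 881,133.96 × 0.90279 = CHF 795,478.93
CHF 795,478.93 ÷ 0.11035 = HKD 7,208,689.88
Profit = HKD 7,208,689.88 − HKD 7,148,000.00

Profit: HKD 60,689.88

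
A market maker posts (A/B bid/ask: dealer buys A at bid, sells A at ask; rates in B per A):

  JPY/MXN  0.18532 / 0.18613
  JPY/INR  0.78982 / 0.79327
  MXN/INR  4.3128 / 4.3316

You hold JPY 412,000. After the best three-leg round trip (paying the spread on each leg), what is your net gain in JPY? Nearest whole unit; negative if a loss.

Net profit: JPY 3,105

Best loop JPY → MXN → INR → JPY:
JPY 412,000 × 0.18532 (sell JPY at bid) = MXN 76,351.84
MXN 76,351.84 × 4.3128 (sell MXN at bid) = INR 329,290.22
INR 329,290.22 ÷ 0.79327 (buy JPY at ask) = JPY 415,105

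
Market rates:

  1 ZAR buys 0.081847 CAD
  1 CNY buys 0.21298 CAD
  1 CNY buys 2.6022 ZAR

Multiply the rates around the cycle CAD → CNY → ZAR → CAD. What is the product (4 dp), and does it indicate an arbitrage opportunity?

1.0000 (no arbitrage)

Around CAD → CNY → ZAR → CAD: 1 ÷ 0.21298 × 2.6022 × 0.081847 = 1.000011
Product ≈ 1 (deviation 0.001%, within rounding noise).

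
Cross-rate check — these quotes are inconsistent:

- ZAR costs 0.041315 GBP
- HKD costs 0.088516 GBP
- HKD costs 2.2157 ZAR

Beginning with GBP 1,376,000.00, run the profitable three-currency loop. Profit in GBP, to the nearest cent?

Profit: GBP 47,034.30

Profitable loop is GBP → HKD → ZAR → GBP:
GBP 1,376,000.00 ÷ 0.088516 = HKD 15,545,212.17
HKD 15,545,212.17 × 2.2157 = ZAR 34,443,526.59
ZAR 34,443,526.59 × 0.041315 = GBP 1,423,034.30
Profit = GBP 1,423,034.30 − GBP 1,376,000.00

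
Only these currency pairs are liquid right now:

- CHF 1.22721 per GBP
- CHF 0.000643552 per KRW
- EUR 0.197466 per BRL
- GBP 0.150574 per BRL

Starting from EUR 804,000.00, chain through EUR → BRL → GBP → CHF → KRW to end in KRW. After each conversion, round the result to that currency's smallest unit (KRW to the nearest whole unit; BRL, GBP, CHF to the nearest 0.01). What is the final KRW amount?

EUR 804,000.00 ÷ 0.197466 = BRL 4,071,587.01
BRL 4,071,587.01 × 0.150574 = GBP 613,075.14
GBP 613,075.14 × 1.22721 = CHF 752,371.94
CHF 752,371.94 ÷ 0.000643552 = KRW 1,169,092,692

KRW 1,169,092,692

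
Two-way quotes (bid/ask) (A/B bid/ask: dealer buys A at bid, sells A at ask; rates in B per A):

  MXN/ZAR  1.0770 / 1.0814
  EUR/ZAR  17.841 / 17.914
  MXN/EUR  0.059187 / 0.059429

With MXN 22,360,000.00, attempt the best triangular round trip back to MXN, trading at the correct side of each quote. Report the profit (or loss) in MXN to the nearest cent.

Net profit: MXN 260,203.63

Best loop MXN → ZAR → EUR → MXN:
MXN 22,360,000.00 × 1.0770 (sell MXN at bid) = ZAR 24,081,720.00
ZAR 24,081,720.00 ÷ 17.914 (buy EUR at ask) = EUR 1,344,296.08
EUR 1,344,296.08 ÷ 0.059429 (buy MXN at ask) = MXN 22,620,203.63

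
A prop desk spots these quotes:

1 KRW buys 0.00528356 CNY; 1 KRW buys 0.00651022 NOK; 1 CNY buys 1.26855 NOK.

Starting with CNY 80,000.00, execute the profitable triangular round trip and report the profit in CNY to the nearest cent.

Profitable loop is CNY → NOK → KRW → CNY:
CNY 80,000.00 × 1.26855 = NOK 101,484.00
NOK 101,484.00 ÷ 0.00651022 = KRW 15,588,413
KRW 15,588,413 × 0.00528356 = CNY 82,362.32
Profit = CNY 82,362.32 − CNY 80,000.00

Profit: CNY 2,362.32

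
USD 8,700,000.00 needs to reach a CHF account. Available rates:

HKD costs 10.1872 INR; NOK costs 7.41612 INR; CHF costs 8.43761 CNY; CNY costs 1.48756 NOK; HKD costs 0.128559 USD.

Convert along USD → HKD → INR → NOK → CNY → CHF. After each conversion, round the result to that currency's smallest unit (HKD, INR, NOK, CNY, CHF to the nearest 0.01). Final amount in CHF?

USD 8,700,000.00 ÷ 0.128559 = HKD 67,673,208.41
HKD 67,673,208.41 × 10.1872 = INR 689,400,508.71
INR 689,400,508.71 ÷ 7.41612 = NOK 92,959,729.44
NOK 92,959,729.44 ÷ 1.48756 = CNY 62,491,415.10
CNY 62,491,415.10 ÷ 8.43761 = CHF 7,406,293.38

CHF 7,406,293.38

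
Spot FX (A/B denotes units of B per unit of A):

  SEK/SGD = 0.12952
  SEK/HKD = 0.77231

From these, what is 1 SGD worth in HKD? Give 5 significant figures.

1 SGD ÷ 0.12952 = 7.72082 SEK
7.72082 SEK × 0.77231 = 5.96286 HKD

SGD/HKD = 5.9629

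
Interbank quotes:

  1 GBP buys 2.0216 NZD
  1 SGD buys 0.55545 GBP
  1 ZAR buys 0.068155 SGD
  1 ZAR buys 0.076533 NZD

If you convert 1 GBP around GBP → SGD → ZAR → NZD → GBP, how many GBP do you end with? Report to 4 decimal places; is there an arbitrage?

1.0000 (no arbitrage)

Around GBP → SGD → ZAR → NZD → GBP: 1 ÷ 0.55545 ÷ 0.068155 × 0.076533 ÷ 2.0216 = 1.000025
Product ≈ 1 (deviation 0.002%, within rounding noise).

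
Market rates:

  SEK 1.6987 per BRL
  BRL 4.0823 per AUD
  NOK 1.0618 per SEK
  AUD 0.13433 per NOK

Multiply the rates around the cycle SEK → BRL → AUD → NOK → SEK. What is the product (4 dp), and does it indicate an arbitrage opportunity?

Around SEK → BRL → AUD → NOK → SEK: 1 ÷ 1.6987 ÷ 4.0823 ÷ 0.13433 ÷ 1.0618 = 1.011027
Product > 1; profitable direction is SEK → BRL → AUD → NOK → SEK.

1.0110 (arbitrage exists)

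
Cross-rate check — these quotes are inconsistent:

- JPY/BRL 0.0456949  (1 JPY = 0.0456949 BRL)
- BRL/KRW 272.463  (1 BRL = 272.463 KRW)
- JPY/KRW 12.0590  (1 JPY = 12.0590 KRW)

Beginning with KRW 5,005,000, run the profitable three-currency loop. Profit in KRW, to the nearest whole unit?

Profit: KRW 162,352

Profitable loop is KRW → JPY → BRL → KRW:
KRW 5,005,000 ÷ 12.0590 = JPY 415,043
JPY 415,043 × 0.0456949 = BRL 18,965.33
BRL 18,965.33 × 272.463 = KRW 5,167,352
Profit = KRW 5,167,352 − KRW 5,005,000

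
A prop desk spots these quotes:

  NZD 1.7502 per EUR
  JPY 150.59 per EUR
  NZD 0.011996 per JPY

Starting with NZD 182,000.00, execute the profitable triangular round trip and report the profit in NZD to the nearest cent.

Profit: NZD 5,852.21

Profitable loop is NZD → EUR → JPY → NZD:
NZD 182,000.00 ÷ 1.7502 = EUR 103,988.12
EUR 103,988.12 × 150.59 = JPY 15,659,570
JPY 15,659,570 × 0.011996 = NZD 187,852.21
Profit = NZD 187,852.21 − NZD 182,000.00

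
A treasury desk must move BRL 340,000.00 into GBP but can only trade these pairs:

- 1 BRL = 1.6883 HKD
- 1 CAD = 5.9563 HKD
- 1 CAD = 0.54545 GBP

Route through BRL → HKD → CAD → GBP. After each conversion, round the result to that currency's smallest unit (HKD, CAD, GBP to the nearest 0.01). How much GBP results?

BRL 340,000.00 × 1.6883 = HKD 574,022.00
HKD 574,022.00 ÷ 5.9563 = CAD 96,372.24
CAD 96,372.24 × 0.54545 = GBP 52,566.24

GBP 52,566.24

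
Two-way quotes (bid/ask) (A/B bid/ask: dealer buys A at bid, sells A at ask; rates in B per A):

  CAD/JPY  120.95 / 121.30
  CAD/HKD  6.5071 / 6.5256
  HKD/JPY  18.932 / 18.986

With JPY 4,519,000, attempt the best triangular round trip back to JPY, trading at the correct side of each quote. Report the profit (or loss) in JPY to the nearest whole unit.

Best loop JPY → CAD → HKD → JPY:
JPY 4,519,000 ÷ 121.30 (buy CAD at ask) = CAD 37,254.74
CAD 37,254.74 × 6.5071 (sell CAD at bid) = HKD 242,420.32
HKD 242,420.32 × 18.932 (sell HKD at bid) = JPY 4,589,502

Net profit: JPY 70,502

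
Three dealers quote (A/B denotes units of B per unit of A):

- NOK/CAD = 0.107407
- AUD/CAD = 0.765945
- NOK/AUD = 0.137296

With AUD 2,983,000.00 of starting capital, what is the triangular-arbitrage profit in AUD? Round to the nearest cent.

Profitable loop is AUD → NOK → CAD → AUD:
AUD 2,983,000.00 ÷ 0.137296 = NOK 21,726,780.10
NOK 21,726,780.10 × 0.107407 = CAD 2,333,608.27
CAD 2,333,608.27 ÷ 0.765945 = AUD 3,046,704.75
Profit = AUD 3,046,704.75 − AUD 2,983,000.00

Profit: AUD 63,704.75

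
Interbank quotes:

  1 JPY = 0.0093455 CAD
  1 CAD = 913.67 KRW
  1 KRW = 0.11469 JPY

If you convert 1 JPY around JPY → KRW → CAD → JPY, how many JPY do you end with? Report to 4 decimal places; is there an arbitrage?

1.0211 (arbitrage exists)

Around JPY → KRW → CAD → JPY: 1 ÷ 0.11469 ÷ 913.67 ÷ 0.0093455 = 1.021134
Product > 1; profitable direction is JPY → KRW → CAD → JPY.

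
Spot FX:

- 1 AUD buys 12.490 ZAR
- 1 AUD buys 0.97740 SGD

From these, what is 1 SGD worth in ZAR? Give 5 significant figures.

1 SGD ÷ 0.97740 = 1.02312 AUD
1.02312 AUD × 12.490 = 12.7788 ZAR

SGD/ZAR = 12.779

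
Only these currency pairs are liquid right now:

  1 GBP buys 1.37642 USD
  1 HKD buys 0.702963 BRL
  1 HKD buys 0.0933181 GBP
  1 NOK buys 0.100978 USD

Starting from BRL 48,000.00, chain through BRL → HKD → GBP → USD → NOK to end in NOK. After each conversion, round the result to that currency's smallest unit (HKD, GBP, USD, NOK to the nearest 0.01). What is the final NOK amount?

BRL 48,000.00 ÷ 0.702963 = HKD 68,282.40
HKD 68,282.40 × 0.0933181 = GBP 6,371.98
GBP 6,371.98 × 1.37642 = USD 8,770.52
USD 8,770.52 ÷ 0.100978 = NOK 86,855.75

NOK 86,855.75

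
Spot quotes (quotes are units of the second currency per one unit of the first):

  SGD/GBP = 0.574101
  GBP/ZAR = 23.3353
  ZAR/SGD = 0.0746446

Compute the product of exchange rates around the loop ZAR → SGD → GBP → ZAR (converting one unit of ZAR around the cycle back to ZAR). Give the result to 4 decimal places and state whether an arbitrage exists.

1.0000 (no arbitrage)

Around ZAR → SGD → GBP → ZAR: 1 × 0.0746446 × 0.574101 × 23.3353 = 1.000000
Product ≈ 1 (deviation 0.000%, within rounding noise).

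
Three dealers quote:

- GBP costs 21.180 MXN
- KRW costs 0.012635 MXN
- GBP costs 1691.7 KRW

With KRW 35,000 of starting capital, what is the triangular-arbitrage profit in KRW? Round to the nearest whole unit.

Profitable loop is KRW → MXN → GBP → KRW:
KRW 35,000 × 0.012635 = MXN 442.23
MXN 442.23 ÷ 21.180 = GBP 20.88
GBP 20.88 × 1691.7 = KRW 35,322
Profit = KRW 35,322 − KRW 35,000

Profit: KRW 322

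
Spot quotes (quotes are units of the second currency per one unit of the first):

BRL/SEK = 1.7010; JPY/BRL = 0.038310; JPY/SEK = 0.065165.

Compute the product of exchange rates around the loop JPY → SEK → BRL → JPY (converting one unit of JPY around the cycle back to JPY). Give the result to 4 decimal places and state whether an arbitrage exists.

Around JPY → SEK → BRL → JPY: 1 × 0.065165 ÷ 1.7010 ÷ 0.038310 = 0.999995
Product ≈ 1 (deviation 0.000%, within rounding noise).

1.0000 (no arbitrage)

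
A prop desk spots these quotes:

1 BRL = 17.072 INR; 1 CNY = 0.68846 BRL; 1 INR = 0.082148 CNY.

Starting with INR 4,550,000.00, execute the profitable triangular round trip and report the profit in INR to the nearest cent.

Profit: INR 162,499.18

Profitable loop is INR → BRL → CNY → INR:
INR 4,550,000.00 ÷ 17.072 = BRL 266,518.28
BRL 266,518.28 ÷ 0.68846 = CNY 387,122.38
CNY 387,122.38 ÷ 0.082148 = INR 4,712,499.18
Profit = INR 4,712,499.18 − INR 4,550,000.00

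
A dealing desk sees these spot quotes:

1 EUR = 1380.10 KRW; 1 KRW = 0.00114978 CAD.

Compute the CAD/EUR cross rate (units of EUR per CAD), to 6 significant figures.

CAD/EUR = 0.630195

1 CAD ÷ 0.00114978 = 869.732 KRW
869.732 KRW ÷ 1380.10 = 0.630195 EUR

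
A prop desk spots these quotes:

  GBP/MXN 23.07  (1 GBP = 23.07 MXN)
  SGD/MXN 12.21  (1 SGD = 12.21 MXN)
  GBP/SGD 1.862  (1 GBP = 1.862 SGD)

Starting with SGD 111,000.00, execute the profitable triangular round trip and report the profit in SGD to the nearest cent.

Profitable loop is SGD → GBP → MXN → SGD:
SGD 111,000.00 ÷ 1.862 = GBP 59,613.32
GBP 59,613.32 × 23.07 = MXN 1,375,279.27
MXN 1,375,279.27 ÷ 12.21 = SGD 112,635.48
Profit = SGD 112,635.48 − SGD 111,000.00

Profit: SGD 1,635.48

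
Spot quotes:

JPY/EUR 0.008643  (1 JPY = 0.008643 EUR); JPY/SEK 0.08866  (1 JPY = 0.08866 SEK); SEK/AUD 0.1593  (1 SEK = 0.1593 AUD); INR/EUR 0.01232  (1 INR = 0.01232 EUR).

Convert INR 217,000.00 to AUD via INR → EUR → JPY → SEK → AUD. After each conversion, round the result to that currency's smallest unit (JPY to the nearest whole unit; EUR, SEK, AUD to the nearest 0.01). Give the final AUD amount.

AUD 4,368.68

INR 217,000.00 × 0.01232 = EUR 2,673.44
EUR 2,673.44 ÷ 0.008643 = JPY 309,319
JPY 309,319 × 0.08866 = SEK 27,424.22
SEK 27,424.22 × 0.1593 = AUD 4,368.68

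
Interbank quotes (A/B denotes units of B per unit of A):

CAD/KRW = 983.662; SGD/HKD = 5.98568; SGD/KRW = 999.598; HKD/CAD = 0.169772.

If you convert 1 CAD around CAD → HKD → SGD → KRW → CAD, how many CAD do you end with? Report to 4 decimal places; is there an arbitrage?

1.0000 (no arbitrage)

Around CAD → HKD → SGD → KRW → CAD: 1 ÷ 0.169772 ÷ 5.98568 × 999.598 ÷ 983.662 = 1.000000
Product ≈ 1 (deviation 0.000%, within rounding noise).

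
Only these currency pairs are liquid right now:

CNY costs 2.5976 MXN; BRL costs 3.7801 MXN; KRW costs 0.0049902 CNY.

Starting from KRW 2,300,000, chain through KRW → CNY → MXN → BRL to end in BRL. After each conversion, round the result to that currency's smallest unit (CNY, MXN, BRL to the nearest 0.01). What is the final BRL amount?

BRL 7,887.05

KRW 2,300,000 × 0.0049902 = CNY 11,477.46
CNY 11,477.46 × 2.5976 = MXN 29,813.85
MXN 29,813.85 ÷ 3.7801 = BRL 7,887.05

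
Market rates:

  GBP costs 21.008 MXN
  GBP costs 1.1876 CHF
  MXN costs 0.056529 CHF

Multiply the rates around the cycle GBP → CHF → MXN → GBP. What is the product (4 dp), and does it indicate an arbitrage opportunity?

1.0000 (no arbitrage)

Around GBP → CHF → MXN → GBP: 1 × 1.1876 ÷ 0.056529 ÷ 21.008 = 1.000033
Product ≈ 1 (deviation 0.003%, within rounding noise).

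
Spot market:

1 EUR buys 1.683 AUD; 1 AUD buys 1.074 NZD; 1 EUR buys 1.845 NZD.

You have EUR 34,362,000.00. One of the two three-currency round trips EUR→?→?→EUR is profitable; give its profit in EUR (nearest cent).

Profitable loop is EUR → NZD → AUD → EUR:
EUR 34,362,000.00 × 1.845 = NZD 63,397,890.00
NZD 63,397,890.00 ÷ 1.074 = AUD 59,029,692.74
AUD 59,029,692.74 ÷ 1.683 = EUR 35,074,089.56
Profit = EUR 35,074,089.56 − EUR 34,362,000.00

Profit: EUR 712,089.56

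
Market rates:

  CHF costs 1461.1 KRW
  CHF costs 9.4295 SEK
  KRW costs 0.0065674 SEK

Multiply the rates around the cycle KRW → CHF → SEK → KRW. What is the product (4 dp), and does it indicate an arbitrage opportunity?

0.9827 (arbitrage exists)

Around KRW → CHF → SEK → KRW: 1 ÷ 1461.1 × 9.4295 ÷ 0.0065674 = 0.982687
Product < 1; profitable direction is KRW → SEK → CHF → KRW.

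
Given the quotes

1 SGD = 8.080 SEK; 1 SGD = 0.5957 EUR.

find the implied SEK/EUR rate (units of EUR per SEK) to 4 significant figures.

1 SEK ÷ 8.080 = 0.123762 SGD
0.123762 SGD × 0.5957 = 0.0737252 EUR

SEK/EUR = 0.07373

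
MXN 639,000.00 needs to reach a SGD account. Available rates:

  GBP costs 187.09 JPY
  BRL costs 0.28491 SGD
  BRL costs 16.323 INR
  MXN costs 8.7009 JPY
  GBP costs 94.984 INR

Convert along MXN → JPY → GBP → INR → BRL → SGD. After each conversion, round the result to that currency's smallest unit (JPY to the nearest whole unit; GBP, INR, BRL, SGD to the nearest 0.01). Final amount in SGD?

SGD 49,268.87

MXN 639,000.00 × 8.7009 = JPY 5,559,875
JPY 5,559,875 ÷ 187.09 = GBP 29,717.65
GBP 29,717.65 × 94.984 = INR 2,822,701.27
INR 2,822,701.27 ÷ 16.323 = BRL 172,927.85
BRL 172,927.85 × 0.28491 = SGD 49,268.87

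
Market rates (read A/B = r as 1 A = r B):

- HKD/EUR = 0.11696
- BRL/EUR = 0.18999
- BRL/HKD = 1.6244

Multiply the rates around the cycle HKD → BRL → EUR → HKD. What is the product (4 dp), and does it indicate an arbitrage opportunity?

Around HKD → BRL → EUR → HKD: 1 ÷ 1.6244 × 0.18999 ÷ 0.11696 = 1.000001
Product ≈ 1 (deviation 0.000%, within rounding noise).

1.0000 (no arbitrage)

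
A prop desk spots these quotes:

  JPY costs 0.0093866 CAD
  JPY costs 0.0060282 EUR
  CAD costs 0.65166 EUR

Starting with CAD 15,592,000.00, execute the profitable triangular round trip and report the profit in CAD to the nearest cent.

Profit: CAD 229,350.39

Profitable loop is CAD → EUR → JPY → CAD:
CAD 15,592,000.00 × 0.65166 = EUR 10,160,682.72
EUR 10,160,682.72 ÷ 0.0060282 = JPY 1,685,525,152
JPY 1,685,525,152 × 0.0093866 = CAD 15,821,350.39
Profit = CAD 15,821,350.39 − CAD 15,592,000.00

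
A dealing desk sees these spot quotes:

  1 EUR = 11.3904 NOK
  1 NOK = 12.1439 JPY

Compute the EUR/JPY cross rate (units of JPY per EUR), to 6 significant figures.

EUR/JPY = 138.324

1 EUR × 11.3904 = 11.3904 NOK
11.3904 NOK × 12.1439 = 138.324 JPY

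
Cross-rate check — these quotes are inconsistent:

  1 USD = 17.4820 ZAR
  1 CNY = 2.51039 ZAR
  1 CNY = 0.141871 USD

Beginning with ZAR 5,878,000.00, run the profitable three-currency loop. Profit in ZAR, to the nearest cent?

Profit: ZAR 71,576.21

Profitable loop is ZAR → USD → CNY → ZAR:
ZAR 5,878,000.00 ÷ 17.4820 = USD 336,231.55
USD 336,231.55 ÷ 0.141871 = CNY 2,369,980.84
CNY 2,369,980.84 × 2.51039 = ZAR 5,949,576.21
Profit = ZAR 5,949,576.21 − ZAR 5,878,000.00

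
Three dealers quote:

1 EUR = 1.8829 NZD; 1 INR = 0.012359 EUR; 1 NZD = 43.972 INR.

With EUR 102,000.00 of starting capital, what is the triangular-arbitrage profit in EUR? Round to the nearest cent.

Profitable loop is EUR → NZD → INR → EUR:
EUR 102,000.00 × 1.8829 = NZD 192,055.80
NZD 192,055.80 × 43.972 = INR 8,445,077.64
INR 8,445,077.64 × 0.012359 = EUR 104,372.71
Profit = EUR 104,372.71 − EUR 102,000.00

Profit: EUR 2,372.71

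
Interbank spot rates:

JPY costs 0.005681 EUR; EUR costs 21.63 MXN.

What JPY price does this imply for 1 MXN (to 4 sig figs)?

1 MXN ÷ 21.63 = 0.0462321 EUR
0.0462321 EUR ÷ 0.005681 = 8.13802 JPY

MXN/JPY = 8.138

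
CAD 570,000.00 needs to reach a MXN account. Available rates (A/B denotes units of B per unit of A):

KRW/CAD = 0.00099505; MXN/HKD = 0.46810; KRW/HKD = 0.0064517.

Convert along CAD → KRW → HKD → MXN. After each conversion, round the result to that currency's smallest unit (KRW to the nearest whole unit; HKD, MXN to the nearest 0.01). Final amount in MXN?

CAD 570,000.00 ÷ 0.00099505 = KRW 572,835,536
KRW 572,835,536 × 0.0064517 = HKD 3,695,763.03
HKD 3,695,763.03 ÷ 0.46810 = MXN 7,895,242.53

MXN 7,895,242.53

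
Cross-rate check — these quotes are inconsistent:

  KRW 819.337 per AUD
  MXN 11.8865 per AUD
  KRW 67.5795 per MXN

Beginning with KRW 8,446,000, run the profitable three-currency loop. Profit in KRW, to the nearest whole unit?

Profitable loop is KRW → MXN → AUD → KRW:
KRW 8,446,000 ÷ 67.5795 = MXN 124,978.73
MXN 124,978.73 ÷ 11.8865 = AUD 10,514.34
AUD 10,514.34 × 819.337 = KRW 8,614,790
Profit = KRW 8,614,790 − KRW 8,446,000

Profit: KRW 168,790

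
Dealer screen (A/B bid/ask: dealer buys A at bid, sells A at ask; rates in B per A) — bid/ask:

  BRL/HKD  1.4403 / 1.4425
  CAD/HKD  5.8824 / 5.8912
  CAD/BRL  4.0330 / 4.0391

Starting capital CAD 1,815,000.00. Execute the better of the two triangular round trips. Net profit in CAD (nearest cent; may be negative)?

Net profit: CAD 17,444.18

Best loop CAD → HKD → BRL → CAD:
CAD 1,815,000.00 × 5.8824 (sell CAD at bid) = HKD 10,676,556.00
HKD 10,676,556.00 ÷ 1.4425 (buy BRL at ask) = BRL 7,401,425.30
BRL 7,401,425.30 ÷ 4.0391 (buy CAD at ask) = CAD 1,832,444.18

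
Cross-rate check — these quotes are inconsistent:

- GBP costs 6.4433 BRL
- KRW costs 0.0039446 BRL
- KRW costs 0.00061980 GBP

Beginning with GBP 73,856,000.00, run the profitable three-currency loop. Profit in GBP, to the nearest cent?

Profitable loop is GBP → BRL → KRW → GBP:
GBP 73,856,000.00 × 6.4433 = BRL 475,876,364.80
BRL 475,876,364.80 ÷ 0.0039446 = KRW 120,639,954,571
KRW 120,639,954,571 × 0.00061980 = GBP 74,772,643.84
Profit = GBP 74,772,643.84 − GBP 73,856,000.00

Profit: GBP 916,643.84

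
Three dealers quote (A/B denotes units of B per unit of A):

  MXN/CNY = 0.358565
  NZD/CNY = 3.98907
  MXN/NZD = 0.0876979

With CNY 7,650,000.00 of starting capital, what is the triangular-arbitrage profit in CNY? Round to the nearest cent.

Profitable loop is CNY → NZD → MXN → CNY:
CNY 7,650,000.00 ÷ 3.98907 = NZD 1,917,740.23
NZD 1,917,740.23 ÷ 0.0876979 = MXN 21,867,572.94
MXN 21,867,572.94 × 0.358565 = CNY 7,840,946.29
Profit = CNY 7,840,946.29 − CNY 7,650,000.00

Profit: CNY 190,946.29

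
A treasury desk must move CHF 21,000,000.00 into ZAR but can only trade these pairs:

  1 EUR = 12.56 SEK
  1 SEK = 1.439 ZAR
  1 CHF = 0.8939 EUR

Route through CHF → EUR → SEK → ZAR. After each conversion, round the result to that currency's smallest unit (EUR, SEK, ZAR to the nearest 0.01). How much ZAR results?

CHF 21,000,000.00 × 0.8939 = EUR 18,771,900.00
EUR 18,771,900.00 × 12.56 = SEK 235,775,064.00
SEK 235,775,064.00 × 1.439 = ZAR 339,280,317.10

ZAR 339,280,317.10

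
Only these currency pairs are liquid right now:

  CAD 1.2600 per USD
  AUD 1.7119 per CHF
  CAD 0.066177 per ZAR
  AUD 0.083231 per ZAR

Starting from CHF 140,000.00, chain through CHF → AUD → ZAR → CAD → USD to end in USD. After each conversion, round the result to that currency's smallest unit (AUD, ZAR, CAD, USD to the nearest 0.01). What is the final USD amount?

USD 151,236.93

CHF 140,000.00 × 1.7119 = AUD 239,666.00
AUD 239,666.00 ÷ 0.083231 = ZAR 2,879,528.06
ZAR 2,879,528.06 × 0.066177 = CAD 190,558.53
CAD 190,558.53 ÷ 1.2600 = USD 151,236.93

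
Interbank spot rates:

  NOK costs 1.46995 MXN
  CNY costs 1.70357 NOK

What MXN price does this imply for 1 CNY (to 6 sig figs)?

1 CNY × 1.70357 = 1.70357 NOK
1.70357 NOK × 1.46995 = 2.50416 MXN

CNY/MXN = 2.50416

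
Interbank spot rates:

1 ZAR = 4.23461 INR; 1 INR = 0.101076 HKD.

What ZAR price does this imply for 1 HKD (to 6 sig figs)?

1 HKD ÷ 0.101076 = 9.89355 INR
9.89355 INR ÷ 4.23461 = 2.33635 ZAR

HKD/ZAR = 2.33635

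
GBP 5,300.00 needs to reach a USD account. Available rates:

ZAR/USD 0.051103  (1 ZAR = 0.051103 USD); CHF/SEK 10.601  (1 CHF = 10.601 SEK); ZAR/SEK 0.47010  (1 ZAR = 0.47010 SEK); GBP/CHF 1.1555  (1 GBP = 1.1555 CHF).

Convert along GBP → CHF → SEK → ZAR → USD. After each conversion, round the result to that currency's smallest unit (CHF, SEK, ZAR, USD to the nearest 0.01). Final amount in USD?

GBP 5,300.00 × 1.1555 = CHF 6,124.15
CHF 6,124.15 × 10.601 = SEK 64,922.11
SEK 64,922.11 ÷ 0.47010 = ZAR 138,102.77
ZAR 138,102.77 × 0.051103 = USD 7,057.47

USD 7,057.47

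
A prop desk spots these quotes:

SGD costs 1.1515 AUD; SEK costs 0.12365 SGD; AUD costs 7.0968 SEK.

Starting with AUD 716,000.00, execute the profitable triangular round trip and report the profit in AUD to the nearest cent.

Profit: AUD 7,491.86

Profitable loop is AUD → SEK → SGD → AUD:
AUD 716,000.00 × 7.0968 = SEK 5,081,308.80
SEK 5,081,308.80 × 0.12365 = SGD 628,303.83
SGD 628,303.83 × 1.1515 = AUD 723,491.86
Profit = AUD 723,491.86 − AUD 716,000.00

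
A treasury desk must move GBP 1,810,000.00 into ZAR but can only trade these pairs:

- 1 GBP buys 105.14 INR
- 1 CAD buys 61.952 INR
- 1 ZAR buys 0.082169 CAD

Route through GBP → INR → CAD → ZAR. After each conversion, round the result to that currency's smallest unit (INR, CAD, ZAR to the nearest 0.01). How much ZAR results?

GBP 1,810,000.00 × 105.14 = INR 190,303,400.00
INR 190,303,400.00 ÷ 61.952 = CAD 3,071,787.84
CAD 3,071,787.84 ÷ 0.082169 = ZAR 37,383,780.26

ZAR 37,383,780.26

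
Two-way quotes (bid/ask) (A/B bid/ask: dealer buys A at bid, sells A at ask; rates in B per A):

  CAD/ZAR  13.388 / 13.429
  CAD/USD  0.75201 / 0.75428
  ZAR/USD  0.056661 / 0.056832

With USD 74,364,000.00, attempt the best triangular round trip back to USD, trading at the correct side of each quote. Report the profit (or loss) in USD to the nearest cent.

Net profit: USD 423,684.72

Best loop USD → CAD → ZAR → USD:
USD 74,364,000.00 ÷ 0.75428 (buy CAD at ask) = CAD 98,589,383.25
CAD 98,589,383.25 × 13.388 (sell CAD at bid) = ZAR 1,319,914,662.99
ZAR 1,319,914,662.99 × 0.056661 (sell ZAR at bid) = USD 74,787,684.72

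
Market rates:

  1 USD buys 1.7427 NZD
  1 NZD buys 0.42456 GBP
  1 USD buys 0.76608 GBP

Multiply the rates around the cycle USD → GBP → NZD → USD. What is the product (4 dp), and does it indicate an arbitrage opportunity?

1.0354 (arbitrage exists)

Around USD → GBP → NZD → USD: 1 × 0.76608 ÷ 0.42456 ÷ 1.7427 = 1.035410
Product > 1; profitable direction is USD → GBP → NZD → USD.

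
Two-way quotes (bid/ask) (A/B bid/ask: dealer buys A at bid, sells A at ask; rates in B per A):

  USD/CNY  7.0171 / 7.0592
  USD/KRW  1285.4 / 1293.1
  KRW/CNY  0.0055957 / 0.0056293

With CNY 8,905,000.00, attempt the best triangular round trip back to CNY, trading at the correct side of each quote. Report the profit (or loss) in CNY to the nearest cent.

Net profit: CNY 168,422.95

Best loop CNY → USD → KRW → CNY:
CNY 8,905,000.00 ÷ 7.0592 (buy USD at ask) = USD 1,261,474.39
USD 1,261,474.39 × 1285.4 (sell USD at bid) = KRW 1,621,499,178
KRW 1,621,499,178 × 0.0055957 (sell KRW at bid) = CNY 9,073,422.95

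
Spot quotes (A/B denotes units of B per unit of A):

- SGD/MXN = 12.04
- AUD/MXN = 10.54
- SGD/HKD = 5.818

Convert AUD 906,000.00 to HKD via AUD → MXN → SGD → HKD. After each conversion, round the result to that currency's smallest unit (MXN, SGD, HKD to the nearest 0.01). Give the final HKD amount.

HKD 4,614,408.52

AUD 906,000.00 × 10.54 = MXN 9,549,240.00
MXN 9,549,240.00 ÷ 12.04 = SGD 793,126.25
SGD 793,126.25 × 5.818 = HKD 4,614,408.52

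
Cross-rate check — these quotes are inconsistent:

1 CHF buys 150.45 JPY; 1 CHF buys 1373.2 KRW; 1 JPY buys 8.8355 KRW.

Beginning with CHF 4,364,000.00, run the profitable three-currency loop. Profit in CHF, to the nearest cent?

Profit: CHF 144,117.36

Profitable loop is CHF → KRW → JPY → CHF:
CHF 4,364,000.00 × 1373.2 = KRW 5,992,644,800
KRW 5,992,644,800 ÷ 8.8355 = JPY 678,246,257
JPY 678,246,257 ÷ 150.45 = CHF 4,508,117.36
Profit = CHF 4,508,117.36 − CHF 4,364,000.00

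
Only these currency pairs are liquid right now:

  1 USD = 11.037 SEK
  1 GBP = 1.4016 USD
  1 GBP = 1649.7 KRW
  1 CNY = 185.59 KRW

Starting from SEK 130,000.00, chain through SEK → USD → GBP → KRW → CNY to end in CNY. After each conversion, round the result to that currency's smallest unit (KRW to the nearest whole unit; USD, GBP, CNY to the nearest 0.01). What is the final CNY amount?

CNY 74,699.61

SEK 130,000.00 ÷ 11.037 = USD 11,778.56
USD 11,778.56 ÷ 1.4016 = GBP 8,403.65
GBP 8,403.65 × 1649.7 = KRW 13,863,501
KRW 13,863,501 ÷ 185.59 = CNY 74,699.61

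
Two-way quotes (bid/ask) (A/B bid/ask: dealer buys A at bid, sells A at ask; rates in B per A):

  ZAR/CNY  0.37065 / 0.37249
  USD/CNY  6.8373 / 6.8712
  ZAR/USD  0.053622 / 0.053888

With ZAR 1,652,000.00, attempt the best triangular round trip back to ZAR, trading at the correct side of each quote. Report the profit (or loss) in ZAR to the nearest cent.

Net profit: ZAR 1,672.07

Best loop ZAR → CNY → USD → ZAR:
ZAR 1,652,000.00 × 0.37065 (sell ZAR at bid) = CNY 612,313.80
CNY 612,313.80 ÷ 6.8712 (buy USD at ask) = USD 89,113.08
USD 89,113.08 ÷ 0.053888 (buy ZAR at ask) = ZAR 1,653,672.07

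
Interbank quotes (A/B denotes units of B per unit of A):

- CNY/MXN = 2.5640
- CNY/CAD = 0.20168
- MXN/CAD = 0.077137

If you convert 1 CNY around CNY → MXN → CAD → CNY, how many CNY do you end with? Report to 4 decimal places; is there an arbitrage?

0.9807 (arbitrage exists)

Around CNY → MXN → CAD → CNY: 1 × 2.5640 × 0.077137 ÷ 0.20168 = 0.980659
Product < 1; profitable direction is CNY → CAD → MXN → CNY.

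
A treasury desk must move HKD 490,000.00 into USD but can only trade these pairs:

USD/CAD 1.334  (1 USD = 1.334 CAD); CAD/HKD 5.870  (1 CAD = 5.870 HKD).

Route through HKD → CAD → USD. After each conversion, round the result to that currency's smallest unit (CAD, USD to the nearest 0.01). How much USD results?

HKD 490,000.00 ÷ 5.870 = CAD 83,475.30
CAD 83,475.30 ÷ 1.334 = USD 62,575.19

USD 62,575.19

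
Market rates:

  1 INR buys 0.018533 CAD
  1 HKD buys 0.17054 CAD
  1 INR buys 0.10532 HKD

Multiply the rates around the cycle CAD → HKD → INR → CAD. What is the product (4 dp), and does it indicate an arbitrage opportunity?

Around CAD → HKD → INR → CAD: 1 ÷ 0.17054 ÷ 0.10532 × 0.018533 = 1.031831
Product > 1; profitable direction is CAD → HKD → INR → CAD.

1.0318 (arbitrage exists)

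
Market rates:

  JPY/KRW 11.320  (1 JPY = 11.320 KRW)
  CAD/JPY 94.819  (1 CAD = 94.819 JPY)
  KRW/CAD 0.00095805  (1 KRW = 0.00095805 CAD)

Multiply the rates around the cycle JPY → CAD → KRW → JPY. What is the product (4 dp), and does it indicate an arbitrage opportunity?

0.9725 (arbitrage exists)

Around JPY → CAD → KRW → JPY: 1 ÷ 94.819 ÷ 0.00095805 ÷ 11.320 = 0.972456
Product < 1; profitable direction is JPY → KRW → CAD → JPY.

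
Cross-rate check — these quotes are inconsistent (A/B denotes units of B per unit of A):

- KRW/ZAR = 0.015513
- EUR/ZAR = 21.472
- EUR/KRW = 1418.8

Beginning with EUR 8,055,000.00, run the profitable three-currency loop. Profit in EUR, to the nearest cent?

Profitable loop is EUR → KRW → ZAR → EUR:
EUR 8,055,000.00 × 1418.8 = KRW 11,428,434,000
KRW 11,428,434,000 × 0.015513 = ZAR 177,289,296.64
ZAR 177,289,296.64 ÷ 21.472 = EUR 8,256,766.80
Profit = EUR 8,256,766.80 − EUR 8,055,000.00

Profit: EUR 201,766.80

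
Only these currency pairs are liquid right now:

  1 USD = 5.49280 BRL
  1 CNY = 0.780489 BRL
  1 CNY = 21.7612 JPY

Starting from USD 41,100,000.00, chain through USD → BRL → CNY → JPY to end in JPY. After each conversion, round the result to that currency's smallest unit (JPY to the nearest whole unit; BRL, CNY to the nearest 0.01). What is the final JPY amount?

JPY 6,294,361,209

USD 41,100,000.00 × 5.49280 = BRL 225,754,080.00
BRL 225,754,080.00 ÷ 0.780489 = CNY 289,246,972.09
CNY 289,246,972.09 × 21.7612 = JPY 6,294,361,209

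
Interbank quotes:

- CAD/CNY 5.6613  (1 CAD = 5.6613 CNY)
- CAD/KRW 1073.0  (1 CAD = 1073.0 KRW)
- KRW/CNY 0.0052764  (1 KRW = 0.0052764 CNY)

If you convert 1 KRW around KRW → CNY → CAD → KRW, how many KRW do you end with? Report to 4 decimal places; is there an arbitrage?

Around KRW → CNY → CAD → KRW: 1 × 0.0052764 ÷ 5.6613 × 1073.0 = 1.000049
Product ≈ 1 (deviation 0.005%, within rounding noise).

1.0000 (no arbitrage)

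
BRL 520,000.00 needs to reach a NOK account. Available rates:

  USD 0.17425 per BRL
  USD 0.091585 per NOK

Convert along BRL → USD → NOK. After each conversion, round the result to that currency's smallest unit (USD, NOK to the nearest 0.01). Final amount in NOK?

BRL 520,000.00 × 0.17425 = USD 90,610.00
USD 90,610.00 ÷ 0.091585 = NOK 989,354.15

NOK 989,354.15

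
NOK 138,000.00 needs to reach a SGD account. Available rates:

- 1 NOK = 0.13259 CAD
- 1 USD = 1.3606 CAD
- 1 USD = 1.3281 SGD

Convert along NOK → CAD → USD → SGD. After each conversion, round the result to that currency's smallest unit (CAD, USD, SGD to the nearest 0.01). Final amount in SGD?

SGD 17,860.36

NOK 138,000.00 × 0.13259 = CAD 18,297.42
CAD 18,297.42 ÷ 1.3606 = USD 13,448.05
USD 13,448.05 × 1.3281 = SGD 17,860.36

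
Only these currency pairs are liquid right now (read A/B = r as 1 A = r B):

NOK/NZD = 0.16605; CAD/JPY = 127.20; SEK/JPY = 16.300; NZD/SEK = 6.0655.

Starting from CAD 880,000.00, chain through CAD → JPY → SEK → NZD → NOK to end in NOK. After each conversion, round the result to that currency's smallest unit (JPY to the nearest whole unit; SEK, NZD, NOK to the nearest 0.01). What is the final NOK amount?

CAD 880,000.00 × 127.20 = JPY 111,936,000
JPY 111,936,000 ÷ 16.300 = SEK 6,867,239.26
SEK 6,867,239.26 ÷ 6.0655 = NZD 1,132,180.24
NZD 1,132,180.24 ÷ 0.16605 = NOK 6,818,309.18

NOK 6,818,309.18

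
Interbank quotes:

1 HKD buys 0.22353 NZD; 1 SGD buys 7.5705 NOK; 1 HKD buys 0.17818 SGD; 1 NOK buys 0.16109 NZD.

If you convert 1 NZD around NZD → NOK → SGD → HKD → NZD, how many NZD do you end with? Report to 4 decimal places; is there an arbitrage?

Around NZD → NOK → SGD → HKD → NZD: 1 ÷ 0.16109 ÷ 7.5705 ÷ 0.17818 × 0.22353 = 1.028688
Product > 1; profitable direction is NZD → NOK → SGD → HKD → NZD.

1.0287 (arbitrage exists)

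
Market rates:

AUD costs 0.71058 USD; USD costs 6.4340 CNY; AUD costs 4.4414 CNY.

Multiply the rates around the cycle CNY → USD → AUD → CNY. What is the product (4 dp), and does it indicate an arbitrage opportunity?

Around CNY → USD → AUD → CNY: 1 ÷ 6.4340 ÷ 0.71058 × 4.4414 = 0.971462
Product < 1; profitable direction is CNY → AUD → USD → CNY.

0.9715 (arbitrage exists)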